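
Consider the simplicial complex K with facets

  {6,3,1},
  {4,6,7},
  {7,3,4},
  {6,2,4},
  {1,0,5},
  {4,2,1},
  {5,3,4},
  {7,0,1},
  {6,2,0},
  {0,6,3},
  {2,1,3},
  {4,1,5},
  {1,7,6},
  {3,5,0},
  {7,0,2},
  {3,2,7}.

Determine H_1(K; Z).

Take the total order 0 < 1 < 2 < 3 < 4 < 5 < 6 < 7 on the vertex set. Then K (dimension 2) consists of the simplices:

  0-simplices (8): [0], [1], [2], [3], [4], [5], [6], [7]
  1-simplices (24): (24 of them)
  2-simplices (16): [0,1,5], [0,1,7], [0,2,6], [0,2,7], [0,3,5], [0,3,6], [1,2,3], [1,2,4], [1,3,6], [1,4,5], [1,6,7], [2,3,7], [2,4,6], [3,4,5], [3,4,7], [4,6,7]

so the chain groups are C_0 ≅ Z^8, C_1 ≅ Z^24, C_2 ≅ Z^16.

∂_1: C_1 → C_0 is given by ∂[p,q] = [q] − [p]. For instance
  ∂[0,2] = [2] − [0].
The resulting 8×24 matrix has rank 7, and its Smith normal form has invariant factors (1,1,1,1,1,1,1).

Boundary ∂_2: C_2 → C_1 acts by ∂[p,q,r] = [q,r] − [p,r] + [p,q]. For instance
  ∂[1,6,7] = [6,7] − [1,7] + [1,6],
  ∂[0,1,7] = [1,7] − [0,7] + [0,1].
The 24×16 boundary matrix has rank 15 and Smith normal form diag(1,1,1,1,1,1,1,1,1,1,1,1,1,1,1).

Computing H_k = (kernel of ∂_k) / (image of ∂_{k+1}):

  H_1: rank ker ∂_1 − rank ∂_2 = (24 − 7) − 15 = 2, and the invariant factors of ∂_2 are all 1, so H_1 ≅ Z^2.

H_1 = Z^2.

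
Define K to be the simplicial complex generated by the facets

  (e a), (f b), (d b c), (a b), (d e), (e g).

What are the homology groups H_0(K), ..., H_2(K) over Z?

Order the vertices as a < b < c < d < e < f < g. Listing each simplex with vertices in this order, K has dimension 2 with simplices:

  0-simplices (7): a, b, c, d, e, f, g
  1-simplices (8): ab, ae, bc, bd, bf, cd, de, eg
  2-simplices (1): bcd

Hence C_0 ≅ Z^7, C_1 ≅ Z^8, C_2 ≅ Z^1.

∂_1: C_1 → C_0 maps an edge to its endpoints' difference, ∂[p,q] = q − p. For instance
  ∂cd = d − c.
As a 7×8 matrix over Z this has rank 6, with invariant factors (1,1,1,1,1,1).

∂_2: C_2 → C_1 acts by ∂[p,q,r] = [q,r] − [p,r] + [p,q]. For instance
  ∂bcd = cd − bd + bc.
This gives a 8×1 integer matrix of rank 1; reducing to Smith normal form yields diagonal entries (1).

Computing H_k = (kernel of ∂_k) / (image of ∂_{k+1}):

  H_0: rank C_0 − rank ∂_1 = 7 − 6 = 1, and the invariant factors of ∂_1 are all 1, so H_0 ≅ Z.
  H_1: rank ker ∂_1 − rank ∂_2 = (8 − 6) − 1 = 1, and the invariant factors of ∂_2 are all 1, so H_1 ≅ Z.
  H_2: rank ker ∂_2 − rank ∂_3 = (1 − 1) − 0 = 0, and there is no ∂_3, so H_2 ≅ 0.

H_0 ≅ Z,  H_1 ≅ Z,  H_2 = 0.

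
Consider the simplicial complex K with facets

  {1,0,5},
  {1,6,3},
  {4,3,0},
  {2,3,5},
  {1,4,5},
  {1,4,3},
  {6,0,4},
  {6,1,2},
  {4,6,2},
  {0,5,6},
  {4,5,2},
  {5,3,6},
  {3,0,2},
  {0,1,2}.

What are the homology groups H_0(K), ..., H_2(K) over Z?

We work with the vertex ordering 0 < 1 < 2 < 3 < 4 < 5 < 6. The simplices of K, each written with vertices in increasing order, are:

  0-simplices (7): [0], [1], [2], [3], [4], [5], [6]
  1-simplices (21): [0,1], [0,2], [0,3], [0,4], [0,5], [0,6], [1,2], [1,3], [1,4], [1,5], [1,6], [2,3], [2,4], [2,5], [2,6], [3,4], [3,5], [3,6], [4,5], [4,6], [5,6]
  2-simplices (14): [0,1,2], [0,1,5], [0,2,3], [0,3,4], [0,4,6], [0,5,6], [1,2,6], [1,3,4], [1,3,6], [1,4,5], [2,3,5], [2,4,5], [2,4,6], [3,5,6]

so the chain groups are C_0 ≅ Z^7, C_1 ≅ Z^21, C_2 ≅ Z^14.

The boundary map ∂_1: C_1 → C_0 is given by ∂[p,q] = [q] − [p]. For instance
  ∂[0,1] = [1] − [0].
The 7×21 boundary matrix has rank 6 and Smith normal form diag(1,1,1,1,1,1).

∂_2: C_2 → C_1 sends each 2-simplex [p,q,r] to [q,r] − [p,r] + [p,q]. For instance
  ∂[2,4,6] = [4,6] − [2,6] + [2,4],
  ∂[1,3,4] = [3,4] − [1,4] + [1,3].
As a 21×14 matrix over Z this has rank 13, with invariant factors (1,1,1,1,1,1,1,1,1,1,1,1,1).

Now H_k = ker ∂_k / im ∂_{k+1}, so:

  H_0: rank C_0 − rank ∂_1 = 7 − 6 = 1, and the invariant factors of ∂_1 are all 1, so H_0 ≅ Z.
  H_1: rank ker ∂_1 − rank ∂_2 = (21 − 6) − 13 = 2, and the invariant factors of ∂_2 are all 1, so H_1 ≅ Z^2.
  H_2: rank ker ∂_2 − rank ∂_3 = (14 − 13) − 0 = 1, and there is no ∂_3, so H_2 ≅ Z.

As a check, the Euler characteristic is 7 − 21 + 14 = 0, which agrees with 1 − 2 + 1 = 0.
(K is a triangulation of the torus T^2.)

H_0 ≅ Z,  H_1 ≅ Z^2,  H_2 ≅ Z.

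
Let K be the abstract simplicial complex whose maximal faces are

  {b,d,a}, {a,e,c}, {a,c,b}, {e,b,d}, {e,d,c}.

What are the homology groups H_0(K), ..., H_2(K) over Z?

H_0 ≅ Z,  H_1 ≅ Z,  H_2 = 0.

Fix the vertex order a < b < c < d < e and write every simplex with vertices in increasing order. Then dim K = 2 and the simplices of K are:

  0-simplices (5): a, b, c, d, e
  1-simplices (10): ab, ac, ad, ae, bc, bd, be, cd, ce, de
  2-simplices (5): abc, abd, ace, bde, cde

so the chain groups are C_0 ≅ Z^5, C_1 ≅ Z^10, C_2 ≅ Z^5.

∂_1: C_1 → C_0 sends each edge [p,q] (with p < q) to q − p. For instance
  ∂be = e − b.
This gives a 5×10 integer matrix of rank 4; reducing to Smith normal form yields diagonal entries (1,1,1,1).

Boundary ∂_2: C_2 → C_1 acts by ∂[p,q,r] = [q,r] − [p,r] + [p,q]. For instance
  ∂cde = de − ce + cd,
  ∂abd = bd − ad + ab.
As a 10×5 matrix over Z this has rank 5, with invariant factors (1,1,1,1,1).

Computing H_k = (kernel of ∂_k) / (image of ∂_{k+1}):

  H_0: rank C_0 − rank ∂_1 = 5 − 4 = 1, and the invariant factors of ∂_1 are all 1, so H_0 ≅ Z.
  H_1: rank ker ∂_1 − rank ∂_2 = (10 − 4) − 5 = 1, and the invariant factors of ∂_2 are all 1, so H_1 ≅ Z.
  H_2: rank ker ∂_2 − rank ∂_3 = (5 − 5) − 0 = 0, and there is no ∂_3, so H_2 ≅ 0.

As a check, the Euler characteristic is 5 − 10 + 5 = 0, which agrees with 1 − 1 + 0 = 0.
(K is a triangulation of the Möbius band.)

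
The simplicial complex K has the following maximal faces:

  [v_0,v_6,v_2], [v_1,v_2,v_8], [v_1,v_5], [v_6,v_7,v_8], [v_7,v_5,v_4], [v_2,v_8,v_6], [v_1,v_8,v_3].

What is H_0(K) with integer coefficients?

Fix the vertex order v_0 < v_1 < v_2 < v_3 < v_4 < v_5 < v_6 < v_7 < v_8 and write every simplex with vertices in increasing order. Then dim K = 2 and the simplices of K are:

  0-simplices (9): [v_0], [v_1], [v_2], [v_3], [v_4], [v_5], [v_6], [v_7], [v_8]
  1-simplices (15): (15 of them)
  2-simplices (6): [v_0,v_2,v_6], [v_1,v_2,v_8], [v_1,v_3,v_8], [v_2,v_6,v_8], [v_4,v_5,v_7], [v_6,v_7,v_8]

so the chain groups are C_0 ≅ Z^9, C_1 ≅ Z^15, C_2 ≅ Z^6.

∂_1: C_1 → C_0 sends each edge [p,q] (with p < q) to q − p.
The resulting 9×15 matrix has rank 8, and its Smith normal form has invariant factors (1,1,1,1,1,1,1,1).

Boundary ∂_2: C_2 → C_1 sends each 2-simplex [p,q,r] to [q,r] − [p,r] + [p,q]. For instance
  ∂[v_6,v_7,v_8] = [v_7,v_8] − [v_6,v_8] + [v_6,v_7],
  ∂[v_1,v_3,v_8] = [v_3,v_8] − [v_1,v_8] + [v_1,v_3].
This gives a 15×6 integer matrix of rank 6; reducing to Smith normal form yields diagonal entries (1,1,1,1,1,1).

Computing H_k = (kernel of ∂_k) / (image of ∂_{k+1}):

  H_0: rank C_0 − rank ∂_1 = 9 − 8 = 1, and the invariant factors of ∂_1 are all 1, so H_0 = Z.

H_0 ≅ Z.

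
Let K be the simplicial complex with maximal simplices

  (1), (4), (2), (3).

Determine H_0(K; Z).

Fix the vertex order 1 < 2 < 3 < 4 and write every simplex with vertices in increasing order. Then dim K = 0 and the simplices of K are:

  0-simplices (4): [1], [2], [3], [4]

giving chain groups C_0 ≅ Z^4.

Reading off H_k = ker ∂_k / im ∂_{k+1}:

  H_0: rank C_0 − rank ∂_1 = 4 − 0 = 4, and there is no ∂_1, so H_0 = Z^4.

H_0 = Z^4.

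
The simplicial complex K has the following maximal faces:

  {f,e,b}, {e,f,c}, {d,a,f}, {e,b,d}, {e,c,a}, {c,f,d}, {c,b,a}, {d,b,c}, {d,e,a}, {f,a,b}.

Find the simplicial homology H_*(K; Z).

H_0 = Z,  H_1 = Z/2,  H_2 = 0.

We work with the vertex ordering a < b < c < d < e < f. The simplices of K, each written with vertices in increasing order, are:

  0-simplices (6): a, b, c, d, e, f
  1-simplices (15): ab, ac, ad, ae, af, bc, bd, be, bf, cd, ce, cf, de, df, ef
  2-simplices (10): abc, abf, ace, ade, adf, bcd, bde, bef, cdf, cef

so the chain groups are C_0 ≅ Z^6, C_1 ≅ Z^15, C_2 ≅ Z^10.

The boundary map ∂_1: C_1 → C_0 sends each edge [p,q] (with p < q) to q − p. For instance
  ∂de = e − d.
The resulting 6×15 matrix has rank 5, and its Smith normal form has invariant factors (1,1,1,1,1).

The boundary map ∂_2: C_2 → C_1 sends each 2-simplex [p,q,r] to [q,r] − [p,r] + [p,q]. For instance
  ∂bcd = cd − bd + bc,
  ∂abc = bc − ac + ab.
The resulting 15×10 matrix has rank 10, and its Smith normal form has invariant factors (1,1,1,1,1,1,1,1,1,2).

Now H_k = ker ∂_k / im ∂_{k+1}, so:

  H_0: rank C_0 − rank ∂_1 = 6 − 5 = 1, and the invariant factors of ∂_1 are all 1, so H_0 ≅ Z.
  H_1: rank ker ∂_1 − rank ∂_2 = (15 − 5) − 10 = 0, and ∂_2 has invariant factor 2 > 1, so H_1 ≅ Z/2.
  H_2: rank ker ∂_2 − rank ∂_3 = (10 − 10) − 0 = 0, and there is no ∂_3, so H_2 ≅ 0.

(K is a triangulation of the real projective plane RP^2.)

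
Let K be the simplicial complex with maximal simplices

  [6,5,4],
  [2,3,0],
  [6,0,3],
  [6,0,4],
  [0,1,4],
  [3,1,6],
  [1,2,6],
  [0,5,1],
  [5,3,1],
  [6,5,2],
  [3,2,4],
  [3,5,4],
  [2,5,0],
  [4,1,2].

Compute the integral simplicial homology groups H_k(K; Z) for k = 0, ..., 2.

Fix the vertex order 0 < 1 < 2 < 3 < 4 < 5 < 6 and write every simplex with vertices in increasing order. Then dim K = 2 and the simplices of K are:

  0-simplices (7): [0], [1], [2], [3], [4], [5], [6]
  1-simplices (21): [0,1], [0,2], [0,3], [0,4], [0,5], [0,6], [1,2], [1,3], [1,4], [1,5], [1,6], [2,3], [2,4], [2,5], [2,6], [3,4], [3,5], [3,6], [4,5], [4,6], [5,6]
  2-simplices (14): [0,1,4], [0,1,5], [0,2,3], [0,2,5], [0,3,6], [0,4,6], [1,2,4], [1,2,6], [1,3,5], [1,3,6], [2,3,4], [2,5,6], [3,4,5], [4,5,6]

Hence C_0 ≅ Z^7, C_1 ≅ Z^21, C_2 ≅ Z^14.

Boundary ∂_1: C_1 → C_0 sends each edge [p,q] (with p < q) to q − p. For instance
  ∂[0,4] = [4] − [0].
As a 7×21 matrix over Z this has rank 6, with invariant factors (1,1,1,1,1,1).

∂_2: C_2 → C_1 acts by ∂[p,q,r] = [q,r] − [p,r] + [p,q]. For instance
  ∂[1,2,6] = [2,6] − [1,6] + [1,2],
  ∂[1,3,6] = [3,6] − [1,6] + [1,3].
As a 21×14 matrix over Z this has rank 13, with invariant factors (1,1,1,1,1,1,1,1,1,1,1,1,1).

Reading off H_k = ker ∂_k / im ∂_{k+1}:

  H_0: rank C_0 − rank ∂_1 = 7 − 6 = 1, and the invariant factors of ∂_1 are all 1, so H_0 = Z.
  H_1: rank ker ∂_1 − rank ∂_2 = (21 − 6) − 13 = 2, and the invariant factors of ∂_2 are all 1, so H_1 = Z^2.
  H_2: rank ker ∂_2 − rank ∂_3 = (14 − 13) − 0 = 1, and there is no ∂_3, so H_2 = Z.

H_0 ≅ Z,  H_1 ≅ Z^2,  H_2 ≅ Z.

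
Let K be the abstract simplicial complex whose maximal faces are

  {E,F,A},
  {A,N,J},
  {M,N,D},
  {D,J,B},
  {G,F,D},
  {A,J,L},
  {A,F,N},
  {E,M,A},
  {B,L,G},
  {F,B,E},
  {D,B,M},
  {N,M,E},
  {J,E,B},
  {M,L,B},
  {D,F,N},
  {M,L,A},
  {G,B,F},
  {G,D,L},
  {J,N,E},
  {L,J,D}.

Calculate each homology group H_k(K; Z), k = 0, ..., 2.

H_0 = Z,  H_1 = Z ⊕ Z/2Z,  H_2 = 0.

Order the vertices as A < B < D < E < F < G < J < L < M < N. Listing each simplex with vertices in this order, K has dimension 2 with simplices:

  0-simplices (10): A, B, D, E, F, G, J, L, M, N
  1-simplices (30): AE, AF, AJ, AL, AM, AN, BD, BE, BF, BG, BJ, BL, BM, DF, DG, DJ, DL, DM, DN, EF, EJ, EM, EN, FG, FN, GL, JL, JN, LM, MN
  2-simplices (20): AEF, AEM, AFN, AJL, AJN, ALM, BDJ, BDM, BEF, BEJ, BFG, BGL, BLM, DFG, DFN, DGL, DJL, DMN, EJN, EMN

giving chain groups C_0 ≅ Z^10, C_1 ≅ Z^30, C_2 ≅ Z^20.

∂_1: C_1 → C_0 sends each edge [p,q] (with p < q) to q − p.
The resulting 10×30 matrix has rank 9, and its Smith normal form has invariant factors (1,1,1,1,1,1,1,1,1).

Boundary ∂_2: C_2 → C_1 acts by ∂[p,q,r] = [q,r] − [p,r] + [p,q]. For instance
  ∂EMN = MN − EN + EM,
  ∂BDM = DM − BM + BD.
This gives a 30×20 integer matrix of rank 20; reducing to Smith normal form yields diagonal entries (1,1,1,1,1,1,1,1,1,1,1,1,1,1,1,1,1,1,1,2).

Reading off H_k = ker ∂_k / im ∂_{k+1}:

  H_0: rank C_0 − rank ∂_1 = 10 − 9 = 1, and the invariant factors of ∂_1 are all 1, so H_0 = Z.
  H_1: rank ker ∂_1 − rank ∂_2 = (30 − 9) − 20 = 1, and ∂_2 has invariant factor 2 > 1, so H_1 = Z ⊕ Z/2Z.
  H_2: rank ker ∂_2 − rank ∂_3 = (20 − 20) − 0 = 0, and there is no ∂_3, so H_2 = 0.

As a check, the Euler characteristic is 10 − 30 + 20 = 0, which agrees with 1 − 1 + 0 = 0.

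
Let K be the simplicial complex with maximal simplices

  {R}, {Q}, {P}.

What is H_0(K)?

We work with the vertex ordering P < Q < R. The simplices of K, each written with vertices in increasing order, are:

  0-simplices (3): P, Q, R

Hence C_0 ≅ Z^3.

Computing H_k = (kernel of ∂_k) / (image of ∂_{k+1}):

  H_0: rank C_0 − rank ∂_1 = 3 − 0 = 3, and there is no ∂_1, so H_0 ≅ Z^3.

(K is a triangulation of a set of 3 points.)

H_0 = Z^3.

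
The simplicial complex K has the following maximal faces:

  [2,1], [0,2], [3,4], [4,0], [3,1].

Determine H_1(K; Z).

H_1 = Z.

Take the total order 0 < 1 < 2 < 3 < 4 on the vertex set. Then K (dimension 1) consists of the simplices:

  0-simplices (5): [0], [1], [2], [3], [4]
  1-simplices (5): [0,2], [0,4], [1,2], [1,3], [3,4]

Hence C_0 ≅ Z^5, C_1 ≅ Z^5.

∂_1: C_1 → C_0 is given by ∂[p,q] = [q] − [p].
The 5×5 boundary matrix has rank 4 and Smith normal form diag(1,1,1,1).

Reading off H_k = ker ∂_k / im ∂_{k+1}:

  H_1: rank ker ∂_1 − rank ∂_2 = (5 − 4) − 0 = 1, and there is no ∂_2, so H_1 ≅ Z.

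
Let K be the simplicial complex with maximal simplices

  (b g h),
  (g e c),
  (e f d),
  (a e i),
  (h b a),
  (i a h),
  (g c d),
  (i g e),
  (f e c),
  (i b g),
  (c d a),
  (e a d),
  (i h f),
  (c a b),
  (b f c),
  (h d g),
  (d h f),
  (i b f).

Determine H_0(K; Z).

H_0 ≅ Z.

Fix the vertex order a < b < c < d < e < f < g < h < i and write every simplex with vertices in increasing order. Then dim K = 2 and the simplices of K are:

  0-simplices (9): a, b, c, d, e, f, g, h, i
  1-simplices (27): ab, ac, ad, ae, ah, ai, bc, bf, bg, bh, bi, cd, ce, cf, cg, de, df, dg, dh, ef, eg, ei, fh, fi, gh, gi, hi
  2-simplices (18): abc, abh, acd, ade, aei, ahi, bcf, bfi, bgh, bgi, cdg, cef, ceg, def, dfh, dgh, egi, fhi

Hence C_0 ≅ Z^9, C_1 ≅ Z^27, C_2 ≅ Z^18.

The boundary map ∂_1: C_1 → C_0 maps an edge to its endpoints' difference, ∂[p,q] = q − p. For instance
  ∂ae = e − a.
The resulting 9×27 matrix has rank 8, and its Smith normal form has invariant factors (1,1,1,1,1,1,1,1).

Boundary ∂_2: C_2 → C_1 sends each 2-simplex [p,q,r] to [q,r] − [p,r] + [p,q]. For instance
  ∂bgi = gi − bi + bg,
  ∂cef = ef − cf + ce.
The 27×18 boundary matrix has rank 18 and Smith normal form diag(1,1,1,1,1,1,1,1,1,1,1,1,1,1,1,1,1,2).

Now H_k = ker ∂_k / im ∂_{k+1}, so:

  H_0: rank C_0 − rank ∂_1 = 9 − 8 = 1, and the invariant factors of ∂_1 are all 1, so H_0 ≅ Z.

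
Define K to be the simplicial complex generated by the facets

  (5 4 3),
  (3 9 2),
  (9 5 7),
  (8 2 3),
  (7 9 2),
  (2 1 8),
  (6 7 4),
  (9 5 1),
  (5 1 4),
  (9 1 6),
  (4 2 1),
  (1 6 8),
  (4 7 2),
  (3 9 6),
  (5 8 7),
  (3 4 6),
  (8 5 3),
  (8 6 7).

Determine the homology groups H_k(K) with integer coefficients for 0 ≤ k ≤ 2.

K has 9 vertices, 27 edges, 18 triangles.
rank ∂_0 = 0, rank ∂_1 = 8 ⇒ b_0 = 9 − 0 − 8 = 1; all invariant factors of ∂_1 are 1 so no torsion. So H_0 = Z.
rank ∂_1 = 8, rank ∂_2 = 17 ⇒ b_1 = 27 − 8 − 17 = 2; all invariant factors of ∂_2 are 1 so no torsion. So H_1 = Z^2.
rank ∂_2 = 17, rank ∂_3 = 0 ⇒ b_2 = 18 − 17 − 0 = 1. So H_2 = Z.

H_0 ≅ Z,  H_1 ≅ Z^2,  H_2 ≅ Z.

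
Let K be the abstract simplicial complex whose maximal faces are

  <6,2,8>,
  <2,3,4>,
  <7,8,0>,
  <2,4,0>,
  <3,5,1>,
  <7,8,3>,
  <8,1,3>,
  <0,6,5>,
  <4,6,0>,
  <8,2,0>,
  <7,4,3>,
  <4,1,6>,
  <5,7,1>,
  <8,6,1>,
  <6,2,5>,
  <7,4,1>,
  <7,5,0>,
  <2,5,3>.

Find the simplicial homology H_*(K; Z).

Order the vertices as 0 < 1 < 2 < 3 < 4 < 5 < 6 < 7 < 8. Listing each simplex with vertices in this order, K has dimension 2 with simplices:

  0-simplices (9): [0], [1], [2], [3], [4], [5], [6], [7], [8]
  1-simplices (27): (27 of them)
  2-simplices (18): [0,2,4], [0,2,8], [0,4,6], [0,5,6], [0,5,7], [0,7,8], [1,3,5], [1,3,8], [1,4,6], [1,4,7], [1,5,7], [1,6,8], [2,3,4], [2,3,5], [2,5,6], [2,6,8], [3,4,7], [3,7,8]

so the chain groups are C_0 ≅ Z^9, C_1 ≅ Z^27, C_2 ≅ Z^18.

∂_1: C_1 → C_0 is given by ∂[p,q] = [q] − [p]. For instance
  ∂[1,6] = [6] − [1].
The 9×27 boundary matrix has rank 8 and Smith normal form diag(1,1,1,1,1,1,1,1).

∂_2: C_2 → C_1 sends each 2-simplex [p,q,r] to [q,r] − [p,r] + [p,q]. For instance
  ∂[0,2,4] = [2,4] − [0,4] + [0,2],
  ∂[2,3,5] = [3,5] − [2,5] + [2,3].
This gives a 27×18 integer matrix of rank 18; reducing to Smith normal form yields diagonal entries (1,1,1,1,1,1,1,1,1,1,1,1,1,1,1,1,1,2).

From H_k ≅ ker(∂_k) / im(∂_{k+1}) we obtain:

  H_0: rank C_0 − rank ∂_1 = 9 − 8 = 1, and the invariant factors of ∂_1 are all 1, so H_0 = Z.
  H_1: rank ker ∂_1 − rank ∂_2 = (27 − 8) − 18 = 1, and ∂_2 has invariant factor 2 > 1, so H_1 = Z ⊕ Z/2Z.
  H_2: rank ker ∂_2 − rank ∂_3 = (18 − 18) − 0 = 0, and there is no ∂_3, so H_2 = 0.

As a check, the Euler characteristic is 9 − 27 + 18 = 0, which agrees with 1 − 1 + 0 = 0.
(K is a triangulation of the Klein bottle.)

H_0 ≅ Z,  H_1 ≅ Z ⊕ Z/2Z,  H_2 = 0.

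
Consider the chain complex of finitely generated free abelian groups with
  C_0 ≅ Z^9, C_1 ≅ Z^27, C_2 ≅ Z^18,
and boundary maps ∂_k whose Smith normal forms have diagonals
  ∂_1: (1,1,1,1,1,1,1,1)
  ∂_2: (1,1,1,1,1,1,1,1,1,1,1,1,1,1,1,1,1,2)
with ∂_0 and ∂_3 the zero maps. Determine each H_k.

H_0 ≅ Z,  H_1 ≅ Z ⊕ Z/2,  H_2 = 0.

H_0: b_0 = 9 − 0 − 8 = 1; torsion from ∂_1 factors > 1: none. So H_0 ≅ Z.
H_1: b_1 = 27 − 8 − 18 = 1; torsion from ∂_2 factors > 1: [2]. So H_1 ≅ Z ⊕ Z/2.
H_2: b_2 = 18 − 18 − 0 = 0; torsion from ∂_3 factors > 1: none. So H_2 ≅ 0.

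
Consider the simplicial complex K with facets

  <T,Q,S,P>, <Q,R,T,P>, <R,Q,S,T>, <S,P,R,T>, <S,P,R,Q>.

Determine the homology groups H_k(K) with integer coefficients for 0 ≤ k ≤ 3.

H_0 = Z,  H_1 = 0,  H_2 = 0,  H_3 = Z.

Take the total order P < Q < R < S < T on the vertex set. Then K (dimension 3) consists of the simplices:

  0-simplices (5): P, Q, R, S, T
  1-simplices (10): PQ, PR, PS, PT, QR, QS, QT, RS, RT, ST
  2-simplices (10): PQR, PQS, PQT, PRS, PRT, PST, QRS, QRT, QST, RST
  3-simplices (5): PQRS, PQRT, PQST, PRST, QRST

giving chain groups C_0 ≅ Z^5, C_1 ≅ Z^10, C_2 ≅ Z^10, C_3 ≅ Z^5.

∂_1: C_1 → C_0 maps an edge to its endpoints' difference, ∂[p,q] = q − p. For instance
  ∂QT = T − Q.
The 5×10 boundary matrix has rank 4 and Smith normal form diag(1,1,1,1).

The boundary map ∂_2: C_2 → C_1 sends each 2-simplex [p,q,r] to [q,r] − [p,r] + [p,q]. For instance
  ∂PRT = RT − PT + PR,
  ∂PQR = QR − PR + PQ.
The 10×10 boundary matrix has rank 6 and Smith normal form diag(1,1,1,1,1,1).

∂_3: C_3 → C_2 sends each 3-simplex σ to the alternating sum Σ_i (−1)^i (σ with its i-th vertex removed). For instance
  ∂PQRS = QRS − PRS + PQS − PQR,
  ∂PQST = QST − PST + PQT − PQS.
The resulting 10×5 matrix has rank 4, and its Smith normal form has invariant factors (1,1,1,1).

Computing H_k = (kernel of ∂_k) / (image of ∂_{k+1}):

  H_0: rank C_0 − rank ∂_1 = 5 − 4 = 1, and the invariant factors of ∂_1 are all 1, so H_0 ≅ Z.
  H_1: rank ker ∂_1 − rank ∂_2 = (10 − 4) − 6 = 0, and the invariant factors of ∂_2 are all 1, so H_1 ≅ 0.
  H_2: rank ker ∂_2 − rank ∂_3 = (10 − 6) − 4 = 0, and the invariant factors of ∂_3 are all 1, so H_2 ≅ 0.
  H_3: rank ker ∂_3 − rank ∂_4 = (5 − 4) − 0 = 1, and there is no ∂_4, so H_3 ≅ Z.

(K is a triangulation of the 3-sphere S^3.)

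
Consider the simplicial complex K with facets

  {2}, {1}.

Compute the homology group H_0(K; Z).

H_0 ≅ Z^2.

Fix the vertex order 1 < 2 and write every simplex with vertices in increasing order. Then dim K = 0 and the simplices of K are:

  0-simplices (2): [1], [2]

giving chain groups C_0 ≅ Z^2.

Computing H_k = (kernel of ∂_k) / (image of ∂_{k+1}):

  H_0: rank C_0 − rank ∂_1 = 2 − 0 = 2, and there is no ∂_1, so H_0 = Z^2.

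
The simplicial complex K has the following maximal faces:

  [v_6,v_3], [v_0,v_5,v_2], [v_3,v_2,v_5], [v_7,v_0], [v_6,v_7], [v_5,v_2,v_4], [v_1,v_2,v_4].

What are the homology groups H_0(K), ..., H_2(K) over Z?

H_0 = Z,  H_1 = Z,  H_2 = 0.

Fix the vertex order v_0 < v_1 < v_2 < v_3 < v_4 < v_5 < v_6 < v_7 and write every simplex with vertices in increasing order. Then dim K = 2 and the simplices of K are:

  0-simplices (8): [v_0], [v_1], [v_2], [v_3], [v_4], [v_5], [v_6], [v_7]
  1-simplices (12): [v_0,v_2], [v_0,v_5], [v_0,v_7], [v_1,v_2], [v_1,v_4], [v_2,v_3], [v_2,v_4], [v_2,v_5], [v_3,v_5], [v_3,v_6], [v_4,v_5], [v_6,v_7]
  2-simplices (4): [v_0,v_2,v_5], [v_1,v_2,v_4], [v_2,v_3,v_5], [v_2,v_4,v_5]

giving chain groups C_0 ≅ Z^8, C_1 ≅ Z^12, C_2 ≅ Z^4.

Boundary ∂_1: C_1 → C_0 maps an edge to its endpoints' difference, ∂[p,q] = q − p.
The resulting 8×12 matrix has rank 7, and its Smith normal form has invariant factors (1,1,1,1,1,1,1).

The boundary map ∂_2: C_2 → C_1 acts by ∂[p,q,r] = [q,r] − [p,r] + [p,q]. For instance
  ∂[v_0,v_2,v_5] = [v_2,v_5] − [v_0,v_5] + [v_0,v_2],
  ∂[v_2,v_4,v_5] = [v_4,v_5] − [v_2,v_5] + [v_2,v_4].
The 12×4 boundary matrix has rank 4 and Smith normal form diag(1,1,1,1).

Reading off H_k = ker ∂_k / im ∂_{k+1}:

  H_0: rank C_0 − rank ∂_1 = 8 − 7 = 1, and the invariant factors of ∂_1 are all 1, so H_0 = Z.
  H_1: rank ker ∂_1 − rank ∂_2 = (12 − 7) − 4 = 1, and the invariant factors of ∂_2 are all 1, so H_1 = Z.
  H_2: rank ker ∂_2 − rank ∂_3 = (4 − 4) − 0 = 0, and there is no ∂_3, so H_2 = 0.

As a check, the Euler characteristic is 8 − 12 + 4 = 0, which agrees with 1 − 1 + 0 = 0.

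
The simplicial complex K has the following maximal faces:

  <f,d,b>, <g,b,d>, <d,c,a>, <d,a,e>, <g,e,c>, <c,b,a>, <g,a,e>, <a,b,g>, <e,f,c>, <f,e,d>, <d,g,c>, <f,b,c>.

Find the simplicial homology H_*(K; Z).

Take the total order a < b < c < d < e < f < g on the vertex set. Then K (dimension 2) consists of the simplices:

  0-simplices (7): a, b, c, d, e, f, g
  1-simplices (18): ab, ac, ad, ae, ag, bc, bd, bf, bg, cd, ce, cf, cg, de, df, dg, ef, eg
  2-simplices (12): abc, abg, acd, ade, aeg, bcf, bdf, bdg, cdg, cef, ceg, def

Hence C_0 ≅ Z^7, C_1 ≅ Z^18, C_2 ≅ Z^12.

The boundary map ∂_1: C_1 → C_0 maps an edge to its endpoints' difference, ∂[p,q] = q − p. For instance
  ∂ab = b − a.
This gives a 7×18 integer matrix of rank 6; reducing to Smith normal form yields diagonal entries (1,1,1,1,1,1).

The boundary map ∂_2: C_2 → C_1 acts by ∂[p,q,r] = [q,r] − [p,r] + [p,q]. For instance
  ∂abg = bg − ag + ab,
  ∂cdg = dg − cg + cd.
As a 18×12 matrix over Z this has rank 12, with invariant factors (1,1,1,1,1,1,1,1,1,1,1,2).

Now H_k = ker ∂_k / im ∂_{k+1}, so:

  H_0: rank C_0 − rank ∂_1 = 7 − 6 = 1, and the invariant factors of ∂_1 are all 1, so H_0 = Z.
  H_1: rank ker ∂_1 − rank ∂_2 = (18 − 6) − 12 = 0, and ∂_2 has invariant factor 2 > 1, so H_1 = Z/2.
  H_2: rank ker ∂_2 − rank ∂_3 = (12 − 12) − 0 = 0, and there is no ∂_3, so H_2 = 0.

H_0 = Z,  H_1 = Z/2,  H_2 = 0.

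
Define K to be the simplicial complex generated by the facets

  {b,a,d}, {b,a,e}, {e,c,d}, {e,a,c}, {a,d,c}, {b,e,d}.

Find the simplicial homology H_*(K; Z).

Order the vertices as a < b < c < d < e. Listing each simplex with vertices in this order, K has dimension 2 with simplices:

  0-simplices (5): a, b, c, d, e
  1-simplices (9): ab, ac, ad, ae, bd, be, cd, ce, de
  2-simplices (6): abd, abe, acd, ace, bde, cde

giving chain groups C_0 ≅ Z^5, C_1 ≅ Z^9, C_2 ≅ Z^6.

Boundary ∂_1: C_1 → C_0 maps an edge to its endpoints' difference, ∂[p,q] = q − p.
As a 5×9 matrix over Z this has rank 4, with invariant factors (1,1,1,1).

Boundary ∂_2: C_2 → C_1 acts by ∂[p,q,r] = [q,r] − [p,r] + [p,q]. For instance
  ∂bde = de − be + bd,
  ∂acd = cd − ad + ac.
As a 9×6 matrix over Z this has rank 5, with invariant factors (1,1,1,1,1).

From H_k ≅ ker(∂_k) / im(∂_{k+1}) we obtain:

  H_0: rank C_0 − rank ∂_1 = 5 − 4 = 1, and the invariant factors of ∂_1 are all 1, so H_0 = Z.
  H_1: rank ker ∂_1 − rank ∂_2 = (9 − 4) − 5 = 0, and the invariant factors of ∂_2 are all 1, so H_1 = 0.
  H_2: rank ker ∂_2 − rank ∂_3 = (6 − 5) − 0 = 1, and there is no ∂_3, so H_2 = Z.

H_0 = Z,  H_1 = 0,  H_2 = Z.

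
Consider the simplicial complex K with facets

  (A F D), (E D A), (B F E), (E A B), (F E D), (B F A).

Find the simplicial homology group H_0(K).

H_0 = Z.

Fix the vertex order A < B < D < E < F and write every simplex with vertices in increasing order. Then dim K = 2 and the simplices of K are:

  0-simplices (5): A, B, D, E, F
  1-simplices (9): AB, AD, AE, AF, BE, BF, DE, DF, EF
  2-simplices (6): ABE, ABF, ADE, ADF, BEF, DEF

so the chain groups are C_0 ≅ Z^5, C_1 ≅ Z^9, C_2 ≅ Z^6.

∂_1: C_1 → C_0 sends each edge [p,q] (with p < q) to q − p. For instance
  ∂BE = E − B.
As a 5×9 matrix over Z this has rank 4, with invariant factors (1,1,1,1).

∂_2: C_2 → C_1 sends each 2-simplex [p,q,r] to [q,r] − [p,r] + [p,q]. For instance
  ∂ABF = BF − AF + AB,
  ∂DEF = EF − DF + DE.
The resulting 9×6 matrix has rank 5, and its Smith normal form has invariant factors (1,1,1,1,1).

Now H_k = ker ∂_k / im ∂_{k+1}, so:

  H_0: rank C_0 − rank ∂_1 = 5 − 4 = 1, and the invariant factors of ∂_1 are all 1, so H_0 ≅ Z.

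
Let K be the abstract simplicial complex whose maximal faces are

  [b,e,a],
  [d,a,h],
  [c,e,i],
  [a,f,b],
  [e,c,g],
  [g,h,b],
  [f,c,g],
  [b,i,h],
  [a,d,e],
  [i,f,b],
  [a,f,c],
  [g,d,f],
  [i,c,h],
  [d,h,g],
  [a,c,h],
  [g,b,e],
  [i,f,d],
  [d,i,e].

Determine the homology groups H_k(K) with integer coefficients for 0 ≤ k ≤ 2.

Take the total order a < b < c < d < e < f < g < h < i on the vertex set. Then K (dimension 2) consists of the simplices:

  0-simplices (9): a, b, c, d, e, f, g, h, i
  1-simplices (27): ab, ac, ad, ae, af, ah, be, bf, bg, bh, bi, ce, cf, cg, ch, ci, de, df, dg, dh, di, eg, ei, fg, fi, gh, hi
  2-simplices (18): abe, abf, acf, ach, ade, adh, beg, bfi, bgh, bhi, ceg, cei, cfg, chi, dei, dfg, dfi, dgh

so the chain groups are C_0 ≅ Z^9, C_1 ≅ Z^27, C_2 ≅ Z^18.

Boundary ∂_1: C_1 → C_0 is given by ∂[p,q] = [q] − [p].
As a 9×27 matrix over Z this has rank 8, with invariant factors (1,1,1,1,1,1,1,1).

Boundary ∂_2: C_2 → C_1 sends each 2-simplex [p,q,r] to [q,r] − [p,r] + [p,q]. For instance
  ∂abf = bf − af + ab,
  ∂ach = ch − ah + ac.
The resulting 27×18 matrix has rank 17, and its Smith normal form has invariant factors (1,1,1,1,1,1,1,1,1,1,1,1,1,1,1,1,1).

From H_k ≅ ker(∂_k) / im(∂_{k+1}) we obtain:

  H_0: rank C_0 − rank ∂_1 = 9 − 8 = 1, and the invariant factors of ∂_1 are all 1, so H_0 ≅ Z.
  H_1: rank ker ∂_1 − rank ∂_2 = (27 − 8) − 17 = 2, and the invariant factors of ∂_2 are all 1, so H_1 ≅ Z^2.
  H_2: rank ker ∂_2 − rank ∂_3 = (18 − 17) − 0 = 1, and there is no ∂_3, so H_2 ≅ Z.

(K is a triangulation of the torus T^2.)

H_0 ≅ Z,  H_1 ≅ Z^2,  H_2 ≅ Z.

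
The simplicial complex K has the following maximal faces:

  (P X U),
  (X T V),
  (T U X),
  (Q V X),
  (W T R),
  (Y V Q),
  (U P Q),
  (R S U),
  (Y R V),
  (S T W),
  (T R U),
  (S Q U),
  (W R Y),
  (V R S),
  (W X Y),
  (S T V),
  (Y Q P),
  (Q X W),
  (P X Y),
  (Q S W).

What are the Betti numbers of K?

b_0 = 1, b_1 = 1, b_2 = 0.

We work with the vertex ordering P < Q < R < S < T < U < V < W < X < Y. The simplices of K, each written with vertices in increasing order, are:

  0-simplices (10): P, Q, R, S, T, U, V, W, X, Y
  1-simplices (30): PQ, PU, PX, PY, QS, QU, QV, QW, QX, QY, RS, RT, RU, RV, RW, RY, ST, SU, SV, SW, TU, TV, TW, TX, UX, VX, VY, WX, WY, XY
  2-simplices (20): PQU, PQY, PUX, PXY, QSU, QSW, QVX, QVY, QWX, RSU, RSV, RTU, RTW, RVY, RWY, STV, STW, TUX, TVX, WXY

so the chain groups are C_0 ≅ Z^10, C_1 ≅ Z^30, C_2 ≅ Z^20.

∂_1: C_1 → C_0 sends each edge [p,q] (with p < q) to q − p. For instance
  ∂RW = W − R.
The 10×30 boundary matrix has rank 9 and Smith normal form diag(1,1,1,1,1,1,1,1,1).

The boundary map ∂_2: C_2 → C_1 sends each 2-simplex [p,q,r] to [q,r] − [p,r] + [p,q]. For instance
  ∂PQU = QU − PU + PQ,
  ∂RVY = VY − RY + RV.
The 30×20 boundary matrix has rank 20 and Smith normal form diag(1,1,1,1,1,1,1,1,1,1,1,1,1,1,1,1,1,1,1,2).

Now H_k = ker ∂_k / im ∂_{k+1}, so:

  H_0: rank C_0 − rank ∂_1 = 10 − 9 = 1, and the invariant factors of ∂_1 are all 1, so H_0 ≅ Z.
  H_1: rank ker ∂_1 − rank ∂_2 = (30 − 9) − 20 = 1, and ∂_2 has invariant factor 2 > 1, so H_1 ≅ Z ⊕ Z_2.
  H_2: rank ker ∂_2 − rank ∂_3 = (20 − 20) − 0 = 0, and there is no ∂_3, so H_2 ≅ 0.

As a check, the Euler characteristic is 10 − 30 + 20 = 0, which agrees with 1 − 1 + 0 = 0.

Hence the Betti numbers are b_0 = 1, b_1 = 1, b_2 = 0.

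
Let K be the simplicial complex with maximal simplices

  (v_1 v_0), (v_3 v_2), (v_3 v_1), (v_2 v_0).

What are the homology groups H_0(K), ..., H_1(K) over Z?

H_0 = Z,  H_1 = Z.

Take the total order v_0 < v_1 < v_2 < v_3 on the vertex set. Then K (dimension 1) consists of the simplices:

  0-simplices (4): [v_0], [v_1], [v_2], [v_3]
  1-simplices (4): [v_0,v_1], [v_0,v_2], [v_1,v_3], [v_2,v_3]

Hence C_0 ≅ Z^4, C_1 ≅ Z^4.

The boundary map ∂_1: C_1 → C_0 maps an edge to its endpoints' difference, ∂[p,q] = q − p. For instance
  ∂[v_2,v_3] = [v_3] − [v_2].
This gives a 4×4 integer matrix of rank 3; reducing to Smith normal form yields diagonal entries (1,1,1).

Computing H_k = (kernel of ∂_k) / (image of ∂_{k+1}):

  H_0: rank C_0 − rank ∂_1 = 4 − 3 = 1, and the invariant factors of ∂_1 are all 1, so H_0 ≅ Z.
  H_1: rank ker ∂_1 − rank ∂_2 = (4 − 3) − 0 = 1, and there is no ∂_2, so H_1 ≅ Z.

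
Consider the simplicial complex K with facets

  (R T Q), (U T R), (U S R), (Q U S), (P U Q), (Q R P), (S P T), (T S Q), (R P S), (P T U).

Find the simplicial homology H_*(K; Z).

Order the vertices as P < Q < R < S < T < U. Listing each simplex with vertices in this order, K has dimension 2 with simplices:

  0-simplices (6): P, Q, R, S, T, U
  1-simplices (15): PQ, PR, PS, PT, PU, QR, QS, QT, QU, RS, RT, RU, ST, SU, TU
  2-simplices (10): PQR, PQU, PRS, PST, PTU, QRT, QST, QSU, RSU, RTU

so the chain groups are C_0 ≅ Z^6, C_1 ≅ Z^15, C_2 ≅ Z^10.

∂_1: C_1 → C_0 maps an edge to its endpoints' difference, ∂[p,q] = q − p. For instance
  ∂RS = S − R.
This gives a 6×15 integer matrix of rank 5; reducing to Smith normal form yields diagonal entries (1,1,1,1,1).

Boundary ∂_2: C_2 → C_1 acts by ∂[p,q,r] = [q,r] − [p,r] + [p,q]. For instance
  ∂QSU = SU − QU + QS,
  ∂PRS = RS − PS + PR.
The 15×10 boundary matrix has rank 10 and Smith normal form diag(1,1,1,1,1,1,1,1,1,2).

Reading off H_k = ker ∂_k / im ∂_{k+1}:

  H_0: rank C_0 − rank ∂_1 = 6 − 5 = 1, and the invariant factors of ∂_1 are all 1, so H_0 ≅ Z.
  H_1: rank ker ∂_1 − rank ∂_2 = (15 − 5) − 10 = 0, and ∂_2 has invariant factor 2 > 1, so H_1 ≅ Z_2.
  H_2: rank ker ∂_2 − rank ∂_3 = (10 − 10) − 0 = 0, and there is no ∂_3, so H_2 ≅ 0.

As a check, the Euler characteristic is 6 − 15 + 10 = 1, which agrees with 1 − 0 + 0 = 1.

H_0 ≅ Z,  H_1 ≅ Z_2,  H_2 = 0.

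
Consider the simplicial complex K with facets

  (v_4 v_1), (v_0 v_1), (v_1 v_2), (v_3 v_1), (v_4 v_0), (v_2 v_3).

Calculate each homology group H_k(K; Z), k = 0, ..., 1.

Order the vertices as v_0 < v_1 < v_2 < v_3 < v_4. Listing each simplex with vertices in this order, K has dimension 1 with simplices:

  0-simplices (5): [v_0], [v_1], [v_2], [v_3], [v_4]
  1-simplices (6): [v_0,v_1], [v_0,v_4], [v_1,v_2], [v_1,v_3], [v_1,v_4], [v_2,v_3]

so the chain groups are C_0 ≅ Z^5, C_1 ≅ Z^6.

The boundary map ∂_1: C_1 → C_0 sends each edge [p,q] (with p < q) to q − p.
This gives a 5×6 integer matrix of rank 4; reducing to Smith normal form yields diagonal entries (1,1,1,1).

Now H_k = ker ∂_k / im ∂_{k+1}, so:

  H_0: rank C_0 − rank ∂_1 = 5 − 4 = 1, and the invariant factors of ∂_1 are all 1, so H_0 ≅ Z.
  H_1: rank ker ∂_1 − rank ∂_2 = (6 − 4) − 0 = 2, and there is no ∂_2, so H_1 ≅ Z^2.

(K is a triangulation of a wedge of 2 circles.)

H_0 ≅ Z,  H_1 ≅ Z^2.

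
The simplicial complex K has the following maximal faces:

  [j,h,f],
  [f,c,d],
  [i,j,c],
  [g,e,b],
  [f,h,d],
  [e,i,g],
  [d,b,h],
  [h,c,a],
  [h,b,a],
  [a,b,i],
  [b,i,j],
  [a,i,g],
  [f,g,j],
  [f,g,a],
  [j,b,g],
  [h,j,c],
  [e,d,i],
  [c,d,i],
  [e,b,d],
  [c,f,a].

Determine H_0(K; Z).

K has 10 vertices, 30 edges, 20 triangles.
rank ∂_0 = 0, rank ∂_1 = 9 ⇒ b_0 = 10 − 0 − 9 = 1; all invariant factors of ∂_1 are 1 so no torsion. So H_0 = Z.

H_0 ≅ Z.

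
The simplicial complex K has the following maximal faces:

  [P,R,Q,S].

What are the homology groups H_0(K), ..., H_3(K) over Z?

H_0 = Z,  H_1 = 0,  H_2 = 0,  H_3 = 0.

Order the vertices as P < Q < R < S. Listing each simplex with vertices in this order, K has dimension 3 with simplices:

  0-simplices (4): P, Q, R, S
  1-simplices (6): PQ, PR, PS, QR, QS, RS
  2-simplices (4): PQR, PQS, PRS, QRS
  3-simplices (1): PQRS

Hence C_0 ≅ Z^4, C_1 ≅ Z^6, C_2 ≅ Z^4, C_3 ≅ Z^1.

∂_1: C_1 → C_0 sends each edge [p,q] (with p < q) to q − p.
The 4×6 boundary matrix has rank 3 and Smith normal form diag(1,1,1).

Boundary ∂_2: C_2 → C_1 maps a triangle to the signed sum of its edges. For instance
  ∂QRS = RS − QS + QR,
  ∂PRS = RS − PS + PR.
This gives a 6×4 integer matrix of rank 3; reducing to Smith normal form yields diagonal entries (1,1,1).

The boundary map ∂_3: C_3 → C_2 sends each 3-simplex σ to the alternating sum Σ_i (−1)^i (σ with its i-th vertex removed). For instance
  ∂PQRS = QRS − PRS + PQS − PQR.
As a 4×1 matrix over Z this has rank 1, with invariant factors (1).

Computing H_k = (kernel of ∂_k) / (image of ∂_{k+1}):

  H_0: rank C_0 − rank ∂_1 = 4 − 3 = 1, and the invariant factors of ∂_1 are all 1, so H_0 = Z.
  H_1: rank ker ∂_1 − rank ∂_2 = (6 − 3) − 3 = 0, and the invariant factors of ∂_2 are all 1, so H_1 = 0.
  H_2: rank ker ∂_2 − rank ∂_3 = (4 − 3) − 1 = 0, and the invariant factors of ∂_3 are all 1, so H_2 = 0.
  H_3: rank ker ∂_3 − rank ∂_4 = (1 − 1) − 0 = 0, and there is no ∂_4, so H_3 = 0.

(K is a triangulation of the 3-simplex.)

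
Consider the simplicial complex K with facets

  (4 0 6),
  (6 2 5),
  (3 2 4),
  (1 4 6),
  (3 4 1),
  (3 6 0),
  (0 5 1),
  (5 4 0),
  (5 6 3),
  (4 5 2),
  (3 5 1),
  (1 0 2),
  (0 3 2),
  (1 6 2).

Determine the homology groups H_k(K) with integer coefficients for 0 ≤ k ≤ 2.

Order the vertices as 0 < 1 < 2 < 3 < 4 < 5 < 6. Listing each simplex with vertices in this order, K has dimension 2 with simplices:

  0-simplices (7): [0], [1], [2], [3], [4], [5], [6]
  1-simplices (21): [0,1], [0,2], [0,3], [0,4], [0,5], [0,6], [1,2], [1,3], [1,4], [1,5], [1,6], [2,3], [2,4], [2,5], [2,6], [3,4], [3,5], [3,6], [4,5], [4,6], [5,6]
  2-simplices (14): [0,1,2], [0,1,5], [0,2,3], [0,3,6], [0,4,5], [0,4,6], [1,2,6], [1,3,4], [1,3,5], [1,4,6], [2,3,4], [2,4,5], [2,5,6], [3,5,6]

Hence C_0 ≅ Z^7, C_1 ≅ Z^21, C_2 ≅ Z^14.

Boundary ∂_1: C_1 → C_0 maps an edge to its endpoints' difference, ∂[p,q] = q − p.
The 7×21 boundary matrix has rank 6 and Smith normal form diag(1,1,1,1,1,1).

The boundary map ∂_2: C_2 → C_1 maps a triangle to the signed sum of its edges. For instance
  ∂[0,4,6] = [4,6] − [0,6] + [0,4],
  ∂[1,2,6] = [2,6] − [1,6] + [1,2].
This gives a 21×14 integer matrix of rank 13; reducing to Smith normal form yields diagonal entries (1,1,1,1,1,1,1,1,1,1,1,1,1).

Now H_k = ker ∂_k / im ∂_{k+1}, so:

  H_0: rank C_0 − rank ∂_1 = 7 − 6 = 1, and the invariant factors of ∂_1 are all 1, so H_0 ≅ Z.
  H_1: rank ker ∂_1 − rank ∂_2 = (21 − 6) − 13 = 2, and the invariant factors of ∂_2 are all 1, so H_1 ≅ Z^2.
  H_2: rank ker ∂_2 − rank ∂_3 = (14 − 13) − 0 = 1, and there is no ∂_3, so H_2 ≅ Z.

As a check, the Euler characteristic is 7 − 21 + 14 = 0, which agrees with 1 − 2 + 1 = 0.
(K is a triangulation of the torus T^2.)

H_0 ≅ Z,  H_1 ≅ Z^2,  H_2 ≅ Z.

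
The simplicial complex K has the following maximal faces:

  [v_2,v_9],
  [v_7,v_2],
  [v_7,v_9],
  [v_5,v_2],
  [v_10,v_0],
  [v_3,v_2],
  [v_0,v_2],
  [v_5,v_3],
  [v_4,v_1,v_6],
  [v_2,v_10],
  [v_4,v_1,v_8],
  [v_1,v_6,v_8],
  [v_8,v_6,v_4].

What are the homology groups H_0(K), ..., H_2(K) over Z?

Fix the vertex order v_0 < v_1 < v_2 < v_3 < v_4 < v_5 < v_6 < v_7 < v_8 < v_9 < v_10 and write every simplex with vertices in increasing order. Then dim K = 2 and the simplices of K are:

  0-simplices (11): [v_0], [v_1], [v_2], [v_3], [v_4], [v_5], [v_6], [v_7], [v_8], [v_9], [v_10]
  1-simplices (15): (15 of them)
  2-simplices (4): [v_1,v_4,v_6], [v_1,v_4,v_8], [v_1,v_6,v_8], [v_4,v_6,v_8]

giving chain groups C_0 ≅ Z^11, C_1 ≅ Z^15, C_2 ≅ Z^4.

∂_1: C_1 → C_0 maps an edge to its endpoints' difference, ∂[p,q] = q − p. For instance
  ∂[v_0,v_2] = [v_2] − [v_0].
The resulting 11×15 matrix has rank 9, and its Smith normal form has invariant factors (1,1,1,1,1,1,1,1,1).

∂_2: C_2 → C_1 maps a triangle to the signed sum of its edges. For instance
  ∂[v_4,v_6,v_8] = [v_6,v_8] − [v_4,v_8] + [v_4,v_6],
  ∂[v_1,v_4,v_8] = [v_4,v_8] − [v_1,v_8] + [v_1,v_4].
This gives a 15×4 integer matrix of rank 3; reducing to Smith normal form yields diagonal entries (1,1,1).

Reading off H_k = ker ∂_k / im ∂_{k+1}:

  H_0: rank C_0 − rank ∂_1 = 11 − 9 = 2, and the invariant factors of ∂_1 are all 1, so H_0 ≅ Z^2.
  H_1: rank ker ∂_1 − rank ∂_2 = (15 − 9) − 3 = 3, and the invariant factors of ∂_2 are all 1, so H_1 ≅ Z^3.
  H_2: rank ker ∂_2 − rank ∂_3 = (4 − 3) − 0 = 1, and there is no ∂_3, so H_2 ≅ Z.

As a check, the Euler characteristic is 11 − 15 + 4 = 0, which agrees with 2 − 3 + 1 = 0.

H_0 = Z^2,  H_1 = Z^3,  H_2 = Z.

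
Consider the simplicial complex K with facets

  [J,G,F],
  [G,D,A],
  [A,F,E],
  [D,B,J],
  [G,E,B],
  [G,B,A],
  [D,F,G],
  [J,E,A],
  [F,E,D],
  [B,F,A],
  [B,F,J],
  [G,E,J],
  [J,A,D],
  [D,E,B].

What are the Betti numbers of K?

Fix the vertex order A < B < D < E < F < G < J and write every simplex with vertices in increasing order. Then dim K = 2 and the simplices of K are:

  0-simplices (7): A, B, D, E, F, G, J
  1-simplices (21): AB, AD, AE, AF, AG, AJ, BD, BE, BF, BG, BJ, DE, DF, DG, DJ, EF, EG, EJ, FG, FJ, GJ
  2-simplices (14): ABF, ABG, ADG, ADJ, AEF, AEJ, BDE, BDJ, BEG, BFJ, DEF, DFG, EGJ, FGJ

Hence C_0 ≅ Z^7, C_1 ≅ Z^21, C_2 ≅ Z^14.

The boundary map ∂_1: C_1 → C_0 sends each edge [p,q] (with p < q) to q − p. For instance
  ∂GJ = J − G.
The 7×21 boundary matrix has rank 6 and Smith normal form diag(1,1,1,1,1,1).

The boundary map ∂_2: C_2 → C_1 acts by ∂[p,q,r] = [q,r] − [p,r] + [p,q]. For instance
  ∂FGJ = GJ − FJ + FG,
  ∂DFG = FG − DG + DF.
The resulting 21×14 matrix has rank 13, and its Smith normal form has invariant factors (1,1,1,1,1,1,1,1,1,1,1,1,1).

Now H_k = ker ∂_k / im ∂_{k+1}, so:

  H_0: rank C_0 − rank ∂_1 = 7 − 6 = 1, and the invariant factors of ∂_1 are all 1, so H_0 ≅ Z.
  H_1: rank ker ∂_1 − rank ∂_2 = (21 − 6) − 13 = 2, and the invariant factors of ∂_2 are all 1, so H_1 ≅ Z^2.
  H_2: rank ker ∂_2 − rank ∂_3 = (14 − 13) − 0 = 1, and there is no ∂_3, so H_2 ≅ Z.

Hence the Betti numbers are b_0 = 1, b_1 = 2, b_2 = 1.

b_0 = 1, b_1 = 2, b_2 = 1.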